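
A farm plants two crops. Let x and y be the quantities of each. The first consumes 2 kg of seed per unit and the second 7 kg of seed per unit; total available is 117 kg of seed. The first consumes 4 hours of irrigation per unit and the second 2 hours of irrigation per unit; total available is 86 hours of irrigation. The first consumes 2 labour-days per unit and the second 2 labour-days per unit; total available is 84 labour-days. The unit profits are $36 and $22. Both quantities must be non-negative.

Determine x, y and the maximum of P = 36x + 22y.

x = 46/3, y = 37/3, maximum P = 2470/3

Vertices and P = 36x + 22y:
  (0, 0) → P = 0
  (0, 117/7) → P = 2574/7
  (43/2, 0) → P = 774
  (46/3, 37/3) → P = 2470/3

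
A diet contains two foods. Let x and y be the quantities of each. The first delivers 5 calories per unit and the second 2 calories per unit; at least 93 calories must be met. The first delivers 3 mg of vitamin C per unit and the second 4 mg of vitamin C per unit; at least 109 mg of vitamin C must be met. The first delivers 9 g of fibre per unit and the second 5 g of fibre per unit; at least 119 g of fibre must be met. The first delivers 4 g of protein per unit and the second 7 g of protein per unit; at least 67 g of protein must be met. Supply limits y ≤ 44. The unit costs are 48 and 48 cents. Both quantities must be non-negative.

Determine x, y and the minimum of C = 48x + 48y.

Extreme points and C = 48x + 48y:
  (109/3, 0) → C = 1744
  (11, 19) → C = 1440
  (1, 44) → C = 2160
The feasible region is unbounded (it extends along (1, 0)), but C strictly increases along every unbounded feasible direction, so there is no improving ray and the minimum is attained at a vertex.

x = 11, y = 19, minimum C = 1440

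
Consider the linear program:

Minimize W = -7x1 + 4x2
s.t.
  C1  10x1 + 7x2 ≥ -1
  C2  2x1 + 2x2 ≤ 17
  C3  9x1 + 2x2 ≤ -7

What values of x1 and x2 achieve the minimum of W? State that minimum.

Corner points and W = -7x1 + 4x2:
  (-121/6, 86/3) → W = 1535/6
  (-47/43, 61/43) → W = 573/43
  (-24/7, 167/14) → W = 502/7

The optimum lies where 10x1 + 7x2 = -1 and 9x1 + 2x2 = -7.
Solving simultaneously gives x1 = -47/43, x2 = 61/43.

x1 = -47/43, x2 = 61/43, minimum W = 573/43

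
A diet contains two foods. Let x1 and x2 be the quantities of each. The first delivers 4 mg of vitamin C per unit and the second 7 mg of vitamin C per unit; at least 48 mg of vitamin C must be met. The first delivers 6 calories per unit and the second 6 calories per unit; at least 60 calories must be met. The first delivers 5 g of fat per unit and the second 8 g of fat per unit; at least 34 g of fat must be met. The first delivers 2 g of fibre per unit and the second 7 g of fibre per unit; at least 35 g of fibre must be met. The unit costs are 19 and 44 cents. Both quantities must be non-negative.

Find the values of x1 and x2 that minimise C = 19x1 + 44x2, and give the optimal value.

Corner points and C = 19x1 + 44x2:
  (0, 10) → C = 440
  (35/2, 0) → C = 665/2
  (7, 3) → C = 265
The feasible region is unbounded (it extends along (0, 1), (1, 0)), but C strictly increases along every unbounded feasible direction, so there is no improving ray and the minimum is attained at a vertex.

x1 = 7, x2 = 3, minimum C = 265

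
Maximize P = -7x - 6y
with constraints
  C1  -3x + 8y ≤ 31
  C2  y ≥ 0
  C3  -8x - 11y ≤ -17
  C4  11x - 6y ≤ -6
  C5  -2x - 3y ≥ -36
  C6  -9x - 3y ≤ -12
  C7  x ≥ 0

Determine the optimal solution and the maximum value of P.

Vertices and P = -7x - 6y:
  (69/35, 323/70) → P = -1452/35
  (1/27, 35/9) → P = -637/27
  (18/29, 62/29) → P = -498/29

x = 18/29, y = 62/29, maximum P = -498/29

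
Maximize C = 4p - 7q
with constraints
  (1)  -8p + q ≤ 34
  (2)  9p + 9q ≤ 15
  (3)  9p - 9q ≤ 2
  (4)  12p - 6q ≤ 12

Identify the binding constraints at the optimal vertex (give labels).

(1) and (3)

Extreme points and C = 4p - 7q:
  (-97/27, 142/27) → C = -1382/27
  (-44/9, -46/9) → C = 146/9
  (17/18, 13/18) → C = -23/18

The maximum is at (-44/9, -46/9). Substituting into each constraint, equality holds for (1) and (3); the remaining constraints have slack.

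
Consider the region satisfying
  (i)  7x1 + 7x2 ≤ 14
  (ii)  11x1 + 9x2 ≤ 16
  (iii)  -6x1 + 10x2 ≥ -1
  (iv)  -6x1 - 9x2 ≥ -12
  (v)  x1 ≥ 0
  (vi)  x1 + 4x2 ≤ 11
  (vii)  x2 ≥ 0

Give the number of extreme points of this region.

Intersecting each pair of boundary lines and keeping only the points that satisfy every inequality leaves:
  (169/164, 85/164)
  (4/5, 4/5)
  (1/6, 0)
  (0, 4/3)
  (0, 0)

5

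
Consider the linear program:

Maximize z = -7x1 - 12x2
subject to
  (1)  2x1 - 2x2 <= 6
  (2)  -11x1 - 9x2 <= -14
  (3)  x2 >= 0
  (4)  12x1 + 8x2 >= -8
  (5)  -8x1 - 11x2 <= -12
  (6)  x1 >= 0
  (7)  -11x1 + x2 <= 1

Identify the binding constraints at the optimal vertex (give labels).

Feasible corners and z = -7x1 - 12x2:
  (3, 0) → z = -21
  (46/49, 20/49) → z = -562/49
  (1/22, 3/2) → z = -403/22
  (3/2, 0) → z = -21/2
The feasible region is unbounded (it extends along (1, 11), (1, 1)), but z strictly decreases along every unbounded feasible direction, so there is no improving ray and the maximum is attained at a vertex.

The maximum is at (3/2, 0). Substituting into each constraint, equality holds for (3) and (5); the remaining constraints have slack.

(3) and (5)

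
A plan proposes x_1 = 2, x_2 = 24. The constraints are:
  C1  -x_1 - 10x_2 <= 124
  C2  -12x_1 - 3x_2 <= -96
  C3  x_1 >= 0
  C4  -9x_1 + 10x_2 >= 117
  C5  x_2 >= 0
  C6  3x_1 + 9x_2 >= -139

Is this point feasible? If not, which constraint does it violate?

C1: -242 ≤ 124 ✓
C2: -96 ≤ -96 ✓
C3: 2 ≥ 0 ✓
C4: 222 ≥ 117 ✓
C5: 24 ≥ 0 ✓
C6: 222 ≥ -139 ✓

feasible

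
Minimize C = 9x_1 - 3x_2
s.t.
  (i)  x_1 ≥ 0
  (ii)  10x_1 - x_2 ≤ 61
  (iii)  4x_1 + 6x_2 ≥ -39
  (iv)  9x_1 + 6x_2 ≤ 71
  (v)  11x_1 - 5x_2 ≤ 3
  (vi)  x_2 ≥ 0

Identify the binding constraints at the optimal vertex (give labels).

Corner points and C = 9x_1 - 3x_2:
  (0, 71/6) → C = -71/2
  (0, 0) → C = 0
  (373/111, 754/111) → C = 365/37
  (3/11, 0) → C = 27/11

The minimum is at (0, 71/6). Substituting into each constraint, equality holds for (i) and (iv); the remaining constraints have slack.

(i) and (iv)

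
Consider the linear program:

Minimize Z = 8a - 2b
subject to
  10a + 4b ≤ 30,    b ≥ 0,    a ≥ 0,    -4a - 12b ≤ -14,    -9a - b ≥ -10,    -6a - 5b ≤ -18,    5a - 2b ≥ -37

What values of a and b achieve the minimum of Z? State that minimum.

Vertices and Z = 8a - 2b:
  (0, 15/2) → Z = -15
  (5/13, 85/13) → Z = -10
  (0, 18/5) → Z = -36/5
  (32/39, 34/13) → Z = 4/3

The binding constraints are 10a + 4b = 30 and a = 0.
Solving simultaneously gives a = 0, b = 15/2.

a = 0, b = 15/2, minimum Z = -15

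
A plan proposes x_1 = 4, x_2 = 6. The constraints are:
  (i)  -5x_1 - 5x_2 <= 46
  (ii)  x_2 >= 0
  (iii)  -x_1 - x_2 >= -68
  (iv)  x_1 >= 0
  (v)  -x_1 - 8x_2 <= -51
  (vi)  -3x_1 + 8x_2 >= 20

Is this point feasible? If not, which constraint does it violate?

(i): -50 ≤ 46 ✓
(ii): 6 ≥ 0 ✓
(iii): -10 ≥ -68 ✓
(iv): 4 ≥ 0 ✓
(v): -52 ≤ -51 ✓
(vi): 36 ≥ 20 ✓

feasible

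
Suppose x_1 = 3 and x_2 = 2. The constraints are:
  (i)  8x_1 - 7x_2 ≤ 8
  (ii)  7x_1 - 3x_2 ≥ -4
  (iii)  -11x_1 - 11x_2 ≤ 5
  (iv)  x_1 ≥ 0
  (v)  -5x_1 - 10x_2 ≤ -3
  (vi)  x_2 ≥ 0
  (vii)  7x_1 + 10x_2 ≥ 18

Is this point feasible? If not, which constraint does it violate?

Constraint (i): 8x_1 - 7x_2 = 10, which is not ≤ 8. All other constraints are satisfied.

not feasible — violates (i)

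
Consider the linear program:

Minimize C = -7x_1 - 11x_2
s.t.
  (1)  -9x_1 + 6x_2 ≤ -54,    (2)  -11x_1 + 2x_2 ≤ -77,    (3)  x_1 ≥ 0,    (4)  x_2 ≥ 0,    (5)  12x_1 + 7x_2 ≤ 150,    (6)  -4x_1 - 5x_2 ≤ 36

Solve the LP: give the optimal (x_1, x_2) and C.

Extreme points and C = -7x_1 - 11x_2:
  (59/8, 33/16) → C = -1189/16
  (142/15, 26/5) → C = -1852/15
  (7, 0) → C = -49
  (25/2, 0) → C = -175/2

At the optimal vertex, -9x_1 + 6x_2 = -54 and 12x_1 + 7x_2 = 150.
Solving simultaneously gives x_1 = 142/15, x_2 = 26/5.

x_1 = 142/15, x_2 = 26/5, minimum C = -1852/15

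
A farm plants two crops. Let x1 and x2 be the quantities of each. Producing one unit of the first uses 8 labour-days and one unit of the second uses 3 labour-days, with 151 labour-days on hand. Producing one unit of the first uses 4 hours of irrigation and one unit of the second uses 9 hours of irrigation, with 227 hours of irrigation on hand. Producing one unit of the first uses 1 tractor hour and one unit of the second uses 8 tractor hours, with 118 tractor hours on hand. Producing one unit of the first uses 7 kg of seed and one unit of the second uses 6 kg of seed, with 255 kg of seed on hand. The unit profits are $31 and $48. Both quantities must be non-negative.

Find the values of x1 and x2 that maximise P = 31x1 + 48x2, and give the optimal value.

The optimum lies where 8x1 + 3x2 = 151 and x1 + 8x2 = 118.
Solving simultaneously gives x1 = 14, x2 = 13.

x1 = 14, x2 = 13, maximum P = 1058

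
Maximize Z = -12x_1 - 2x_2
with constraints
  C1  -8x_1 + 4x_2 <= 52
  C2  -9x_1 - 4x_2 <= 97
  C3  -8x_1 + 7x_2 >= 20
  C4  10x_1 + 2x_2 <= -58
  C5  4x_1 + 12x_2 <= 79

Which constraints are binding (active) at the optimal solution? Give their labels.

Vertices and Z = -12x_1 - 2x_2:
  (-149/17, -77/17) → Z = 1942/17
  (-6, 1) → Z = 70
  (-759/95, -596/95) → Z = 2060/19
  (-223/43, -132/43) → Z = 2940/43

The maximum is at (-149/17, -77/17). Substituting into each constraint, equality holds for C1 and C2; the remaining constraints have slack.

C1 and C2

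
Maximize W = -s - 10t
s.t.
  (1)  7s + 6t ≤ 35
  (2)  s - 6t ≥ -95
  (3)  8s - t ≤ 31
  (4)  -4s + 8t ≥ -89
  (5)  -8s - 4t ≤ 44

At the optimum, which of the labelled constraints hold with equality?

(4) and (5)

Feasible corners and W = -s - 10t:
  (-15/2, 175/12) → W = -415/3
  (221/55, 63/55) → W = -851/55
  (-161/13, 179/13) → W = -1629/13
  (53/20, -49/5) → W = 1907/20
  (1/20, -111/10) → W = 2219/20

The maximum is at (1/20, -111/10). Substituting into each constraint, equality holds for (4) and (5); the remaining constraints have slack.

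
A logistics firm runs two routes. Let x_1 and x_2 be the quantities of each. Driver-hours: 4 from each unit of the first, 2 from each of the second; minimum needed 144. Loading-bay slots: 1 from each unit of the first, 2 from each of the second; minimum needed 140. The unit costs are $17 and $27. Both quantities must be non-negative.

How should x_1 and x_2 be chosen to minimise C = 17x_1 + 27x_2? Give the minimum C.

x_1 = 4/3, x_2 = 208/3, minimum C = 5684/3

Extreme points and C = 17x_1 + 27x_2:
  (0, 72) → C = 1944
  (140, 0) → C = 2380
  (4/3, 208/3) → C = 5684/3
The feasible region is unbounded (it extends along (0, 1), (1, 0)), but C strictly increases along every unbounded feasible direction, so there is no improving ray and the minimum is attained at a vertex.

The optimum lies where 4x_1 + 2x_2 = 144 and x_1 + 2x_2 = 140.
Solving simultaneously gives x_1 = 4/3, x_2 = 208/3.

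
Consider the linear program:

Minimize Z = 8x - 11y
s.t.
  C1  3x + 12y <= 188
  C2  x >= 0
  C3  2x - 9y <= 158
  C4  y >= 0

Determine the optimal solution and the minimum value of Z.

x = 0, y = 47/3, minimum Z = -517/3

Feasible corners and Z = 8x - 11y:
  (0, 47/3) → Z = -517/3
  (188/3, 0) → Z = 1504/3
  (0, 0) → Z = 0

At the optimal vertex, 3x + 12y = 188 and x = 0.
Solving simultaneously gives x = 0, y = 47/3.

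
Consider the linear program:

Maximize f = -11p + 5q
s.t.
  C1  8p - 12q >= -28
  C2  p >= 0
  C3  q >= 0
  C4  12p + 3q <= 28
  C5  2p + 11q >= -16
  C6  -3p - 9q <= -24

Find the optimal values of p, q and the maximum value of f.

p = 1/3, q = 23/9, maximum f = 82/9

The binding constraints are 8p - 12q = -28 and -3p - 9q = -24.
Solving simultaneously gives p = 1/3, q = 23/9.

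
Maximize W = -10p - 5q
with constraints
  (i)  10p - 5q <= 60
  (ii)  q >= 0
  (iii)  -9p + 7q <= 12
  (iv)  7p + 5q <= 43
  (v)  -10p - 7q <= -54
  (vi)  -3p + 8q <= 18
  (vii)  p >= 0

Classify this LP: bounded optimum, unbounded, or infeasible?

Corner points and W = -10p - 5q:
  (6, 0) → W = -60
  (103/17, 2/17) → W = -1040/17
  (27/5, 0) → W = -54
  (254/71, 255/71) → W = -3815/71
  (306/101, 342/101) → W = -4770/101
The feasible region has finitely many vertices and no improving ray; the maximum is -4770/101 at (306/101, 342/101).

bounded optimum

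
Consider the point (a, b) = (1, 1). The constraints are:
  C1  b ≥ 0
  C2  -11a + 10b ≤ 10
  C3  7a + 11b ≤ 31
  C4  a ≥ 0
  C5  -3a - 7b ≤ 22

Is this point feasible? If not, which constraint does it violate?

feasible

C1: 1 ≥ 0 ✓
C2: -1 ≤ 10 ✓
C3: 18 ≤ 31 ✓
C4: 1 ≥ 0 ✓
C5: -10 ≤ 22 ✓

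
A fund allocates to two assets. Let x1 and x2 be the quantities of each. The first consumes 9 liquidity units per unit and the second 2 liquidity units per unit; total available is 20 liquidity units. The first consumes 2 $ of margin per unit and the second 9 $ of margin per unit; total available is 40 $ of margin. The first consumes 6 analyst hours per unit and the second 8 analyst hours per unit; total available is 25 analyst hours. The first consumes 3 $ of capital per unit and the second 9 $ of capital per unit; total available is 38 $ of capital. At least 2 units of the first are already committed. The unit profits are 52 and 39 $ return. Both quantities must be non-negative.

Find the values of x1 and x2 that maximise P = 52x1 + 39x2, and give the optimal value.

x1 = 2, x2 = 1, maximum P = 143

Corner points and P = 52x1 + 39x2:
  (20/9, 0) → P = 1040/9
  (2, 0) → P = 104
  (2, 1) → P = 143

The optimum lies where 9x1 + 2x2 = 20 and x1 = 2.
Solving simultaneously gives x1 = 2, x2 = 1.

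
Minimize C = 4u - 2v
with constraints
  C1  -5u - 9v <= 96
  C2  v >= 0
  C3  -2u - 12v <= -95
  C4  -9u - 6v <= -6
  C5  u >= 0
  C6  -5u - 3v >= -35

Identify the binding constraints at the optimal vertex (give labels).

C5 and C6

Feasible corners and C = 4u - 2v:
  (0, 95/12) → C = -95/6
  (5/2, 15/2) → C = -5
  (0, 35/3) → C = -70/3

The minimum is at (0, 35/3). Substituting into each constraint, equality holds for C5 and C6; the remaining constraints have slack.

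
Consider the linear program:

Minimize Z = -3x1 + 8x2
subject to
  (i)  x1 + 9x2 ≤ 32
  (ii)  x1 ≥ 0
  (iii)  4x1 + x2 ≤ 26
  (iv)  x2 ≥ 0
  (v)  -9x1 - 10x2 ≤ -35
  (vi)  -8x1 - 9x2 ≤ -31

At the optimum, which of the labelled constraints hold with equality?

(iii) and (iv)

Extreme points and Z = -3x1 + 8x2:
  (0, 32/9) → Z = 256/9
  (202/35, 102/35) → Z = 6
  (0, 7/2) → Z = 28
  (13/2, 0) → Z = -39/2
  (35/9, 0) → Z = -35/3

The minimum is at (13/2, 0). Substituting into each constraint, equality holds for (iii) and (iv); the remaining constraints have slack.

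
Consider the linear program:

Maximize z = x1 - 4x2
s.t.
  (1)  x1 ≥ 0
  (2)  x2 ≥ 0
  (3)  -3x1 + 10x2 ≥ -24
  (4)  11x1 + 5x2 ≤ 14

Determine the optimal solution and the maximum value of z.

x1 = 14/11, x2 = 0, maximum z = 14/11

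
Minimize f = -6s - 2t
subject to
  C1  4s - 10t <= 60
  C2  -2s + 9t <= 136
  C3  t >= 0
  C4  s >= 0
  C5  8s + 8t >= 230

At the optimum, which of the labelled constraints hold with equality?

C1 and C2

Extreme points and f = -6s - 2t:
  (475/4, 83/2) → f = -1591/2
  (695/28, 55/14) → f = -2195/14
  (491/44, 387/22) → f = -2247/22

The minimum is at (475/4, 83/2). Substituting into each constraint, equality holds for C1 and C2; the remaining constraints have slack.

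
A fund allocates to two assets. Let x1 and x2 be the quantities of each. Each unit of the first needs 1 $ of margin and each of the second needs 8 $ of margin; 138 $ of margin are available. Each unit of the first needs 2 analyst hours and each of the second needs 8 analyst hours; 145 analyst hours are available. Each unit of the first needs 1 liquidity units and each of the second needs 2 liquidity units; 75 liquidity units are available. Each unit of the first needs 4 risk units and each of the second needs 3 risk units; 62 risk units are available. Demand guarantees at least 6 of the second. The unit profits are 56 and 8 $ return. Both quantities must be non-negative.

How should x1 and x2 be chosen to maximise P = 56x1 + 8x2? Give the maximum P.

x1 = 11, x2 = 6, maximum P = 664

Corner points and P = 56x1 + 8x2:
  (0, 69/4) → P = 138
  (0, 6) → P = 48
  (82/29, 490/29) → P = 8512/29
  (11, 6) → P = 664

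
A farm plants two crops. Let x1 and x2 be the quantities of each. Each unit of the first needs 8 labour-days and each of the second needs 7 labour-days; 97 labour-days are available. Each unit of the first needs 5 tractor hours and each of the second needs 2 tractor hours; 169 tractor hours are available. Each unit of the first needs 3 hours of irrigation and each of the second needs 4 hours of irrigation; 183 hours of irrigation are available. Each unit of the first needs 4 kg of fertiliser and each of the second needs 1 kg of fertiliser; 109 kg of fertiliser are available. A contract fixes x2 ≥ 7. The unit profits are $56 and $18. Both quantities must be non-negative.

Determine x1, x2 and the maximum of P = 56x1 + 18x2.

Vertices and P = 56x1 + 18x2:
  (0, 97/7) → P = 1746/7
  (0, 7) → P = 126
  (6, 7) → P = 462

The optimum lies where 8x1 + 7x2 = 97 and x2 = 7.
Solving simultaneously gives x1 = 6, x2 = 7.

x1 = 6, x2 = 7, maximum P = 462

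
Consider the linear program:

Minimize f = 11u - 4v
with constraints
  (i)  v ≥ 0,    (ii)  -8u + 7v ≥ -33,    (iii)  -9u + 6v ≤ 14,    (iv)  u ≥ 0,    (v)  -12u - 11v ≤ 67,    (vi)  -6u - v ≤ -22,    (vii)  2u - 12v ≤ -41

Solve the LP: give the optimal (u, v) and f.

Feasible corners and f = 11u - 4v:
  (683/82, 197/41) → f = 5937/82
  (118/45, 94/15) → f = 34/9
  (223/74, 145/37) → f = 1293/74
The feasible region is unbounded (it extends along (7, 8), (2, 3)), but f strictly increases along every unbounded feasible direction, so there is no improving ray and the minimum is attained at a vertex.

At the optimal vertex, -9u + 6v = 14 and -6u - v = -22.
Solving simultaneously gives u = 118/45, v = 94/15.

u = 118/45, v = 94/15, minimum f = 34/9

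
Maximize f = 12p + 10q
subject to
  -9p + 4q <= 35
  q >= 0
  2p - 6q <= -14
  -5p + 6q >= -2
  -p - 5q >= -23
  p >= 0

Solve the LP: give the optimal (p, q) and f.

p = 17/4, q = 15/4, maximum f = 177/2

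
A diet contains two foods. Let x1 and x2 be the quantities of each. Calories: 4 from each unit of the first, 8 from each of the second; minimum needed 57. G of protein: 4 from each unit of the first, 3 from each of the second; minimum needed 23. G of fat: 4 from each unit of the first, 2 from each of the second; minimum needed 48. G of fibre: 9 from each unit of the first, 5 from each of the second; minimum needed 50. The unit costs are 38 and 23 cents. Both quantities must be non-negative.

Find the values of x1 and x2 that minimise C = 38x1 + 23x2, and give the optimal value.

x1 = 45/4, x2 = 3/2, minimum C = 462

Corner points and C = 38x1 + 23x2:
  (0, 24) → C = 552
  (57/4, 0) → C = 1083/2
  (45/4, 3/2) → C = 462
The feasible region is unbounded (it extends along (0, 1), (1, 0)), but C strictly increases along every unbounded feasible direction, so there is no improving ray and the minimum is attained at a vertex.

The binding constraints are 4x1 + 8x2 = 57 and 4x1 + 2x2 = 48.
Solving simultaneously gives x1 = 45/4, x2 = 3/2.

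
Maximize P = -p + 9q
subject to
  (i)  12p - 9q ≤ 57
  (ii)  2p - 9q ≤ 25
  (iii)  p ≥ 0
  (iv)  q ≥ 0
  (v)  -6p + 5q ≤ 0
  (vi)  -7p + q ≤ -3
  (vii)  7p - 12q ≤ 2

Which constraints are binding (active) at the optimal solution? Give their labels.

(i) and (v)

Vertices and P = -p + 9q:
  (95/2, 57) → P = 931/2
  (74/9, 125/27) → P = 301/9
  (15/29, 18/29) → P = 147/29
  (34/77, 1/11) → P = 29/77

The maximum is at (95/2, 57). Substituting into each constraint, equality holds for (i) and (v); the remaining constraints have slack.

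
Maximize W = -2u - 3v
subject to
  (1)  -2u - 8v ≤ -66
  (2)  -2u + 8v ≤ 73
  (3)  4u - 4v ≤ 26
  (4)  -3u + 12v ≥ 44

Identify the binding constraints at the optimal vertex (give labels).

Extreme points and W = -2u - 3v:
  (-7/4, 139/16) → W = -361/16
  (55/6, 143/24) → W = -869/24
  (125/6, 43/3) → W = -254/3
  (122/9, 127/18) → W = -869/18

The maximum is at (-7/4, 139/16). Substituting into each constraint, equality holds for (1) and (2); the remaining constraints have slack.

(1) and (2)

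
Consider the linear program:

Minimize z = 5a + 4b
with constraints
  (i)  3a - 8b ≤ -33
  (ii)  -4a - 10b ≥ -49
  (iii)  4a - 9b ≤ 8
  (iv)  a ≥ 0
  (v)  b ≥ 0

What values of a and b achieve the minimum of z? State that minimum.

Corner points and z = 5a + 4b:
  (1, 9/2) → z = 23
  (0, 33/8) → z = 33/2
  (0, 49/10) → z = 98/5

a = 0, b = 33/8, minimum z = 33/2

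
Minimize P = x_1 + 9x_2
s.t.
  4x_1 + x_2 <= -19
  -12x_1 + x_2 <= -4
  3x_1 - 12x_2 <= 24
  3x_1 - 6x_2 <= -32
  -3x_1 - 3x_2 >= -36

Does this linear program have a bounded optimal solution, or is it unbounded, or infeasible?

infeasible

The boundaries 4x_1 + x_2 = -19 and 3x_1 - 6x_2 = -32 meet at (-146/27, 71/27), but that point violates -12x_1 + x_2 ≤ -4. Every candidate vertex is excluded by some other constraint, so the feasible region is empty.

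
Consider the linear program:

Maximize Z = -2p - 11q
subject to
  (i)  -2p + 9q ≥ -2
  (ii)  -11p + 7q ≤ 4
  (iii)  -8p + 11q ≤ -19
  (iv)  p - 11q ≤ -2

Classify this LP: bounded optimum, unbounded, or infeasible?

Corner points and Z = -2p - 11q:
  (40/13, 6/13) → Z = -146/13
  (3, 5/11) → Z = -11
The feasible region has finitely many vertices and no improving ray; the maximum is -11 at (3, 5/11).

bounded optimum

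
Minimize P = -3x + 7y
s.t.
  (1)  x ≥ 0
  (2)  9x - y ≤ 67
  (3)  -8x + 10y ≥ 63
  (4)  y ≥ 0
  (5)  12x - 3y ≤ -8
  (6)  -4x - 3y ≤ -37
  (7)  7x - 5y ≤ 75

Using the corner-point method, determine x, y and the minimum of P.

Vertices and P = -3x + 7y:
  (0, 37/3) → P = 259/3
  (209/15, 292/5) → P = 367
  (29/16, 119/12) → P = 3071/48
The feasible region is unbounded (it extends along (0, 1), (1, 9)), but P strictly increases along every unbounded feasible direction, so there is no improving ray and the minimum is attained at a vertex.

At the optimal vertex, 12x - 3y = -8 and -4x - 3y = -37.
Solving simultaneously gives x = 29/16, y = 119/12.

x = 29/16, y = 119/12, minimum P = 3071/48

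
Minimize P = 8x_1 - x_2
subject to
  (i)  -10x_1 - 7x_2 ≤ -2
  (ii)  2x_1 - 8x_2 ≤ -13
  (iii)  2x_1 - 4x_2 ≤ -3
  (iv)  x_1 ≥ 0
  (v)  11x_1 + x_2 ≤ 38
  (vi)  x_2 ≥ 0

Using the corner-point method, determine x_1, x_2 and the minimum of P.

Corner points and P = 8x_1 - x_2:
  (0, 13/8) → P = -13/8
  (97/30, 73/30) → P = 703/30
  (0, 38) → P = -38

x_1 = 0, x_2 = 38, minimum P = -38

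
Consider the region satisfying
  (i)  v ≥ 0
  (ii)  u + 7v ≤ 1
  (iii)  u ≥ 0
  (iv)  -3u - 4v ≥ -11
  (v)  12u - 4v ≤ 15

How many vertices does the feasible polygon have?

3

Pairwise boundary intersections that survive every other constraint:
  (1, 0)
  (0, 0)
  (0, 1/7)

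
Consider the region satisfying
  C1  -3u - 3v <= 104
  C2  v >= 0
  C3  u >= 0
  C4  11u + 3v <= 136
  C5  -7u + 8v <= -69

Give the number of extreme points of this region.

Of the 10 pairwise boundary intersections, those satisfying every inequality are:
  (136/11, 0)
  (69/7, 0)
  (1295/109, 193/109)

3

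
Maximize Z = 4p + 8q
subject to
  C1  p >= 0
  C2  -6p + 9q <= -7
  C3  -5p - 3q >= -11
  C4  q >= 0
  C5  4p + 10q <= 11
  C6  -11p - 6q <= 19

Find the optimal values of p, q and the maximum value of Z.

Corner points and Z = 4p + 8q:
  (7/6, 0) → Z = 14/3
  (169/96, 19/48) → Z = 245/24
  (11/5, 0) → Z = 44/5
  (77/38, 11/38) → Z = 198/19

The optimum lies where -5p - 3q = -11 and 4p + 10q = 11.
Solving simultaneously gives p = 77/38, q = 11/38.

p = 77/38, q = 11/38, maximum Z = 198/19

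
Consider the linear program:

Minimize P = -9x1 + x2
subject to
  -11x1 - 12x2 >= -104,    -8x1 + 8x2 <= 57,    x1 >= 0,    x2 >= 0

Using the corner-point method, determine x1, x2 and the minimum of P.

x1 = 104/11, x2 = 0, minimum P = -936/11

Vertices and P = -9x1 + x2:
  (37/46, 1459/184) → P = 127/184
  (104/11, 0) → P = -936/11
  (0, 57/8) → P = 57/8
  (0, 0) → P = 0

The binding constraints are -11x1 - 12x2 = -104 and x2 = 0.
Solving simultaneously gives x1 = 104/11, x2 = 0.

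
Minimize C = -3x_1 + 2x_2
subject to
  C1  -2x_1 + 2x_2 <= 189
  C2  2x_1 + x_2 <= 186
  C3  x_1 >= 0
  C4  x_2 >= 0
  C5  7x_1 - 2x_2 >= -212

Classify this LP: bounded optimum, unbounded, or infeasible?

bounded optimum

Corner points and C = -3x_1 + 2x_2:
  (61/2, 125) → C = 317/2
  (0, 189/2) → C = 189
  (93, 0) → C = -279
  (0, 0) → C = 0
The feasible region has finitely many vertices and no improving ray; the minimum is -279 at (93, 0).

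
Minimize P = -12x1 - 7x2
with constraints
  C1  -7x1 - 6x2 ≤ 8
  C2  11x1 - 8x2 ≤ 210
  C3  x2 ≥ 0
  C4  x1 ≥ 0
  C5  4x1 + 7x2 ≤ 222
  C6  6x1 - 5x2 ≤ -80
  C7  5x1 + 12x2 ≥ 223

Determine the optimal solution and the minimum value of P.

Corner points and P = -12x1 - 7x2:
  (0, 222/7) → P = -222
  (0, 223/12) → P = -1561/12
  (275/31, 826/31) → P = -9082/31
  (155/97, 1738/97) → P = -14026/97

The binding constraints are 4x1 + 7x2 = 222 and 6x1 - 5x2 = -80.
Solving simultaneously gives x1 = 275/31, x2 = 826/31.

x1 = 275/31, x2 = 826/31, minimum P = -9082/31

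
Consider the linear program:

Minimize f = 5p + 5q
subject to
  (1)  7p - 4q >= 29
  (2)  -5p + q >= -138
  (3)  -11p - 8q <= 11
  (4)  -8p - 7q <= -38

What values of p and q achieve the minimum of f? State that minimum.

p = 1004/43, q = -914/43, minimum f = 450/43

Corner points and f = 5p + 5q:
  (523/13, 821/13) → f = 6720/13
  (355/81, 34/81) → f = 1945/81
  (1004/43, -914/43) → f = 450/43

The binding constraints are -5p + q = -138 and -8p - 7q = -38.
Solving simultaneously gives p = 1004/43, q = -914/43.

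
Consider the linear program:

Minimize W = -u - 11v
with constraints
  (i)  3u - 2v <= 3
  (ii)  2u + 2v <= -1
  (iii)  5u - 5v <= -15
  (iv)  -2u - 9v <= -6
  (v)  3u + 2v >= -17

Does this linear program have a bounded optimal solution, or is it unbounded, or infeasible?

Vertices and W = -u - 11v:
  (-7/4, 5/4) → W = -12
  (-16, 31/2) → W = -309/2
  (-21/11, 12/11) → W = -111/11
  (-165/23, 52/23) → W = -407/23
The feasible region has finitely many vertices and no improving ray; the minimum is -309/2 at (-16, 31/2).

bounded optimum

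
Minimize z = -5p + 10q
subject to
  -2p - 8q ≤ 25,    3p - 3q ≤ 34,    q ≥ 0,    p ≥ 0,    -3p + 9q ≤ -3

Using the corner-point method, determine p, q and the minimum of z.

p = 34/3, q = 0, minimum z = -170/3

Feasible corners and z = -5p + 10q:
  (34/3, 0) → z = -170/3
  (33/2, 31/6) → z = -185/6
  (1, 0) → z = -5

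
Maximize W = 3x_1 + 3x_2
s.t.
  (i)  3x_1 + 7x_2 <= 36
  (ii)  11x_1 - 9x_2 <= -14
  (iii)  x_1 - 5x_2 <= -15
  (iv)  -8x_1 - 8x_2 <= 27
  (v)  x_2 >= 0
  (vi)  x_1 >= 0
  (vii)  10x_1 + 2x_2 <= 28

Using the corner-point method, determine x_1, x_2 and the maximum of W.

Extreme points and W = 3x_1 + 3x_2:
  (0, 36/7) → W = 108/7
  (31/16, 69/16) → W = 75/4
  (65/46, 151/46) → W = 324/23
  (2, 4) → W = 18
  (0, 3) → W = 9

The binding constraints are 3x_1 + 7x_2 = 36 and 10x_1 + 2x_2 = 28.
Solving simultaneously gives x_1 = 31/16, x_2 = 69/16.

x_1 = 31/16, x_2 = 69/16, maximum W = 75/4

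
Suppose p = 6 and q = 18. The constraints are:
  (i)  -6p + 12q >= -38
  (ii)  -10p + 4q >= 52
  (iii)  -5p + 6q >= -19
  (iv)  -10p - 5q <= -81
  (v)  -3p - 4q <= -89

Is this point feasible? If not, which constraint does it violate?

not feasible — violates (ii)

Constraint (ii): -10p + 4q = 12, which is not ≥ 52. All other constraints are satisfied.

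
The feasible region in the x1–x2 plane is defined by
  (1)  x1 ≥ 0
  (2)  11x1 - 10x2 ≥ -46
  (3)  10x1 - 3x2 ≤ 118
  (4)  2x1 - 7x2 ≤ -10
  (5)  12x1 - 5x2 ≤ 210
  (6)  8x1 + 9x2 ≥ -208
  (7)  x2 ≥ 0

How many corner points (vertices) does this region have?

Of the 21 pairwise boundary intersections, those satisfying every inequality are:
  (0, 23/5)
  (0, 10/7)
  (1318/67, 1758/67)
  (107/8, 21/4)

4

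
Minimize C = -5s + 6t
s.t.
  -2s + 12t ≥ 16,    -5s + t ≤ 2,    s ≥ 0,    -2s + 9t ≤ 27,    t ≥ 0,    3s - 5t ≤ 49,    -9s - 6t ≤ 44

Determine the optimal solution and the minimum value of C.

Vertices and C = -5s + 6t:
  (0, 4/3) → C = 8
  (334/13, 73/13) → C = -1232/13
  (0, 2) → C = 12
  (9/43, 131/43) → C = 741/43
  (576/17, 179/17) → C = -1806/17

s = 576/17, t = 179/17, minimum C = -1806/17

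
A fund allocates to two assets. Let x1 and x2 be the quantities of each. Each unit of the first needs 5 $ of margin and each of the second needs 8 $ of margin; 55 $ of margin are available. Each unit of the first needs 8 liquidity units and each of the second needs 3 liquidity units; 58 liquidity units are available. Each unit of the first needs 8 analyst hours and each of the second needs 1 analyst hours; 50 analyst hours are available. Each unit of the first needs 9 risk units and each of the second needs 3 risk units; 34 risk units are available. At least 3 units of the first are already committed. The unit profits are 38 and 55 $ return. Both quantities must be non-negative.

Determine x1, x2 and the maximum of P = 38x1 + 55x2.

x1 = 3, x2 = 7/3, maximum P = 727/3

Corner points and P = 38x1 + 55x2:
  (34/9, 0) → P = 1292/9
  (3, 0) → P = 114
  (3, 7/3) → P = 727/3

The binding constraints are 9x1 + 3x2 = 34 and x1 = 3.
Solving simultaneously gives x1 = 3, x2 = 7/3.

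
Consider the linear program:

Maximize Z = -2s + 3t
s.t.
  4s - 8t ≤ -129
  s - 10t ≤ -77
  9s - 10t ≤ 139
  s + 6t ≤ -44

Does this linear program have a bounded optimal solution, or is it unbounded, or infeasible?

From the feasible point (-451/8, 33/16), moving in the direction (-6, 1) keeps every constraint satisfied while Z increases without bound.

unbounded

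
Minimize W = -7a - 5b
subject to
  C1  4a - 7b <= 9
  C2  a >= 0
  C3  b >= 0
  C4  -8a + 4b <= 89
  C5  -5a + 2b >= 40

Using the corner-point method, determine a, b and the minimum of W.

a = 9/2, b = 125/4, minimum W = -751/4

Corner points and W = -7a - 5b:
  (0, 89/4) → W = -445/4
  (0, 20) → W = -100
  (9/2, 125/4) → W = -751/4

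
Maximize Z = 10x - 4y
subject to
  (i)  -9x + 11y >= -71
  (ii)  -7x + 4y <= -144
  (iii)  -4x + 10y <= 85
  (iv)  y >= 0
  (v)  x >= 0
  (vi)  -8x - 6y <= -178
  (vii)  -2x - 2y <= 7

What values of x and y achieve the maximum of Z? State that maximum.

x = 1645/46, y = 1049/46, maximum Z = 6127/23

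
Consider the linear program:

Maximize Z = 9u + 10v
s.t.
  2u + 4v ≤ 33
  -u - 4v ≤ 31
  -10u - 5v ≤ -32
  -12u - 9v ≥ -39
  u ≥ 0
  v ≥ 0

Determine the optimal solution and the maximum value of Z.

u = 31/10, v = 1/5, maximum Z = 299/10

Corner points and Z = 9u + 10v:
  (31/10, 1/5) → Z = 299/10
  (16/5, 0) → Z = 144/5
  (13/4, 0) → Z = 117/4

At the optimal vertex, -10u - 5v = -32 and -12u - 9v = -39.
Solving simultaneously gives u = 31/10, v = 1/5.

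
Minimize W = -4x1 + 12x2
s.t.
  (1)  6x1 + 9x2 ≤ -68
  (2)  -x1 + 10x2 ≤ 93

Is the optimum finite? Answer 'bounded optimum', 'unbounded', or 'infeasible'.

From the feasible point (-1517/69, 490/69), moving in the direction (9, -6) keeps every constraint satisfied while W decreases without bound.

unbounded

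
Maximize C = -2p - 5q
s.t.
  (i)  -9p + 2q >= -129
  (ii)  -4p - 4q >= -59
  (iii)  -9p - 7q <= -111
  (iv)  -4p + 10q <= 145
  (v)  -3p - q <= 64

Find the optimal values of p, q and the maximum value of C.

p = 125/9, q = -2, maximum C = -160/9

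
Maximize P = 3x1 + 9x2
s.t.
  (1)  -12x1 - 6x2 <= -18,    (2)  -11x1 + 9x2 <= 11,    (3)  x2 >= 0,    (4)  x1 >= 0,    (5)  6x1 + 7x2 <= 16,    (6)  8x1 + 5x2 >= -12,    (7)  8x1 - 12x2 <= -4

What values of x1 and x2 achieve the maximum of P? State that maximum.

x1 = 5/8, x2 = 7/4, maximum P = 141/8

Corner points and P = 3x1 + 9x2:
  (5/8, 7/4) → P = 141/8
  (1, 1) → P = 12
  (41/32, 19/16) → P = 465/32

The binding constraints are -12x1 - 6x2 = -18 and 6x1 + 7x2 = 16.
Solving simultaneously gives x1 = 5/8, x2 = 7/4.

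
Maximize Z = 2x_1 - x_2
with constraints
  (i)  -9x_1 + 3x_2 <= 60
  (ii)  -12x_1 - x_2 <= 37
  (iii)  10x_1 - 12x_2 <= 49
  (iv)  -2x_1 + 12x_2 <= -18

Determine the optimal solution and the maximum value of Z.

Corner points and Z = 2x_1 - x_2:
  (-395/154, -479/77) → Z = 12/11
  (-213/73, -145/73) → Z = -281/73
  (31/8, -41/48) → Z = 413/48

At the optimal vertex, 10x_1 - 12x_2 = 49 and -2x_1 + 12x_2 = -18.
Solving simultaneously gives x_1 = 31/8, x_2 = -41/48.

x_1 = 31/8, x_2 = -41/48, maximum Z = 413/48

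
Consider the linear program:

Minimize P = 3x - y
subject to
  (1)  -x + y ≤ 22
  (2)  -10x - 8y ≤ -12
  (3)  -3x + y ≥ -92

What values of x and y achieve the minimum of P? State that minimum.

Vertices and P = 3x - y:
  (-82/9, 116/9) → P = -362/9
  (57, 79) → P = 92
  (22, -26) → P = 92

The binding constraints are -x + y = 22 and -10x - 8y = -12.
Solving simultaneously gives x = -82/9, y = 116/9.

x = -82/9, y = 116/9, minimum P = -362/9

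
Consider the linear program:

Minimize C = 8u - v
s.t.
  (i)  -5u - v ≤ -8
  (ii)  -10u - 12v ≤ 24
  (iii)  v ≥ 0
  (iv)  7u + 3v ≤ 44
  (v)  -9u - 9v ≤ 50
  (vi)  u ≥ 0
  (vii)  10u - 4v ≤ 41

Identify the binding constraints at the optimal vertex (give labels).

(iv) and (vi)

Extreme points and C = 8u - v:
  (8/5, 0) → C = 64/5
  (0, 8) → C = -8
  (41/10, 0) → C = 164/5
  (0, 44/3) → C = -44/3
  (299/58, 153/58) → C = 2239/58

The minimum is at (0, 44/3). Substituting into each constraint, equality holds for (iv) and (vi); the remaining constraints have slack.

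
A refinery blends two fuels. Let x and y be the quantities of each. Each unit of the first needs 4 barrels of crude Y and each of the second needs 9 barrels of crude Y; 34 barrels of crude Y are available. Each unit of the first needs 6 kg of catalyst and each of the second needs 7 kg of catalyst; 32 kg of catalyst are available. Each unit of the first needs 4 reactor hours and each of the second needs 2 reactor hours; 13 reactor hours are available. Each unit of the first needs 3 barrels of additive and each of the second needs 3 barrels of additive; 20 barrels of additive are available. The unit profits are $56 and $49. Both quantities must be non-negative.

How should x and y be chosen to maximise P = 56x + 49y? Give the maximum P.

x = 7/4, y = 3, maximum P = 245

At the optimal vertex, 4x + 9y = 34 and 4x + 2y = 13.
Solving simultaneously gives x = 7/4, y = 3.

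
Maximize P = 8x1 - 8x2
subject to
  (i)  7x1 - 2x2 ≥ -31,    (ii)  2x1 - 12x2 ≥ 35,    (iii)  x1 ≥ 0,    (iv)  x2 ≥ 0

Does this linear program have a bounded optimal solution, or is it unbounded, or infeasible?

unbounded

From the feasible point (35/2, 0), moving in the direction (12, 2) keeps every constraint satisfied while P increases without bound.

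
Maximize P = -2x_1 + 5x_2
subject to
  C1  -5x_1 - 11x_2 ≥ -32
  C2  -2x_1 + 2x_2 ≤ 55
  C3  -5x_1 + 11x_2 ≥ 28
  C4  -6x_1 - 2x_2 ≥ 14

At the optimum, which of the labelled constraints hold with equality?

Extreme points and P = -2x_1 + 5x_2:
  (-541/32, 339/32) → P = 2777/32
  (-109/28, 131/28) → P = 873/28
  (-183/4, -73/4) → P = 1/4
  (-105/38, 49/38) → P = 455/38

The maximum is at (-541/32, 339/32). Substituting into each constraint, equality holds for C1 and C2; the remaining constraints have slack.

C1 and C2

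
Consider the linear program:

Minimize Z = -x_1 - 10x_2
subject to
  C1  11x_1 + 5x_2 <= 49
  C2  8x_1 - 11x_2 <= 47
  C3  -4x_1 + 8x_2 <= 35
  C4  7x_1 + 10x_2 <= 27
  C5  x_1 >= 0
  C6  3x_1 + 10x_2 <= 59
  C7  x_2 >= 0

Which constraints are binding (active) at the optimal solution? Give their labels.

C4 and C5

Corner points and Z = -x_1 - 10x_2:
  (0, 27/10) → Z = -27
  (27/7, 0) → Z = -27/7
  (0, 0) → Z = 0

The minimum is at (0, 27/10). Substituting into each constraint, equality holds for C4 and C5; the remaining constraints have slack.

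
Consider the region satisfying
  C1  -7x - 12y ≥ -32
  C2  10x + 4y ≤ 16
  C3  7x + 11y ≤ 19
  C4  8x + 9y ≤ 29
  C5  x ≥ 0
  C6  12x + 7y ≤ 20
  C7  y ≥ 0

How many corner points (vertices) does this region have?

5

The feasible vertices (each the meet of two boundaries and inside every other half-plane) are:
  (16/11, 4/11)
  (8/5, 0)
  (0, 19/11)
  (87/83, 88/83)
  (0, 0)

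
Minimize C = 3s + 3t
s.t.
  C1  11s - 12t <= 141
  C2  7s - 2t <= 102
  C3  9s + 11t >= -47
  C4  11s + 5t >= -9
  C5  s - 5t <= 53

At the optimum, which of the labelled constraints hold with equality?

C3 and C4

Feasible corners and C = 3s + 3t:
  (471/31, 135/62) → C = 3231/62
  (987/229, -1786/229) → C = -2397/229
  (34/19, -109/19) → C = -225/19
The feasible region is unbounded (it extends along (2, 7), (-5, 11)), but C strictly increases along every unbounded feasible direction, so there is no improving ray and the minimum is attained at a vertex.

The minimum is at (34/19, -109/19). Substituting into each constraint, equality holds for C3 and C4; the remaining constraints have slack.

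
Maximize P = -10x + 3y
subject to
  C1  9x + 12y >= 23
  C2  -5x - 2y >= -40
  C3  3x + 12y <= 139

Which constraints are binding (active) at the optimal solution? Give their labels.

Feasible corners and P = -10x + 3y:
  (31/3, -35/6) → P = -725/6
  (-58/3, 197/12) → P = 2911/12
  (101/27, 575/54) → P = -295/54

The maximum is at (-58/3, 197/12). Substituting into each constraint, equality holds for C1 and C3; the remaining constraints have slack.

C1 and C3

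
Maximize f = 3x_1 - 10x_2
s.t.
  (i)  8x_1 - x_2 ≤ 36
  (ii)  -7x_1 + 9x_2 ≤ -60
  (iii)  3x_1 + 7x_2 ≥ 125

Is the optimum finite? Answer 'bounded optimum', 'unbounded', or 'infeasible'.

infeasible

The boundaries 8x_1 - x_2 = 36 and -7x_1 + 9x_2 = -60 meet at (264/65, -228/65), but that point violates 3x_1 + 7x_2 ≥ 125. Every candidate vertex is excluded by some other constraint, so the feasible region is empty.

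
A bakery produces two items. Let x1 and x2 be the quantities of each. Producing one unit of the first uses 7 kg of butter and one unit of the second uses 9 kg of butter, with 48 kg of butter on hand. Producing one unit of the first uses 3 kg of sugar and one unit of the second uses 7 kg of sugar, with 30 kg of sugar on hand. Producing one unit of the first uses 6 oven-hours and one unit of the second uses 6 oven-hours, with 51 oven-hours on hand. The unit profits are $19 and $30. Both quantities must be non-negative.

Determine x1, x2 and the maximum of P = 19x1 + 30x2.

Corner points and P = 19x1 + 30x2:
  (0, 0) → P = 0
  (0, 30/7) → P = 900/7
  (48/7, 0) → P = 912/7
  (3, 3) → P = 147

The optimum lies where 7x1 + 9x2 = 48 and 3x1 + 7x2 = 30.
Solving simultaneously gives x1 = 3, x2 = 3.

x1 = 3, x2 = 3, maximum P = 147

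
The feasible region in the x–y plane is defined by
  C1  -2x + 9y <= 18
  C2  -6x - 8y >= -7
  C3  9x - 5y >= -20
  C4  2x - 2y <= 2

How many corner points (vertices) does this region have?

4

The feasible vertices (each the meet of two boundaries and inside every other half-plane) are:
  (-81/70, 61/35)
  (-90/71, 122/71)
  (15/14, 1/14)
  (-25/4, -29/4)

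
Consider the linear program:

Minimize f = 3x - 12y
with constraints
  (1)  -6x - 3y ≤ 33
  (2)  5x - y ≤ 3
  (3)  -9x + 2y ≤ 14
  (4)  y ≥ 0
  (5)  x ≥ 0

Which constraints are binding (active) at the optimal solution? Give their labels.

(2) and (3)

Corner points and f = 3x - 12y:
  (20, 97) → f = -1104
  (3/5, 0) → f = 9/5
  (0, 7) → f = -84
  (0, 0) → f = 0

The minimum is at (20, 97). Substituting into each constraint, equality holds for (2) and (3); the remaining constraints have slack.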